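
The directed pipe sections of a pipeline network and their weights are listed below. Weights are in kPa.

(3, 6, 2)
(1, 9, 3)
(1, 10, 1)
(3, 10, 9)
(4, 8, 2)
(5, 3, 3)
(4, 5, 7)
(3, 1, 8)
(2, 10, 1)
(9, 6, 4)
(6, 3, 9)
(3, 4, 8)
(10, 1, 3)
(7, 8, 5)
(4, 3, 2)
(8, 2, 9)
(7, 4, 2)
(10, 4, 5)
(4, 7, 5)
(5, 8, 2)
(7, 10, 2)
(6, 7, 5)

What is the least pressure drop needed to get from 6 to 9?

Candidate routes:
6 → 7 → 10 → 1 → 9: 5+2+3+3 = 13
6 → 7 → 4 → 3 → 10 → 1 → 9: 5+2+2+9+3+3 = 24
6 → 7 → 4 → 3 → 1 → 9: 5+2+2+8+3 = 20
6 → 3 → 1 → 9: 9+8+3 = 20
The minimum is 13 kPa via 6 → 7 → 10 → 1 → 9.

13 kPa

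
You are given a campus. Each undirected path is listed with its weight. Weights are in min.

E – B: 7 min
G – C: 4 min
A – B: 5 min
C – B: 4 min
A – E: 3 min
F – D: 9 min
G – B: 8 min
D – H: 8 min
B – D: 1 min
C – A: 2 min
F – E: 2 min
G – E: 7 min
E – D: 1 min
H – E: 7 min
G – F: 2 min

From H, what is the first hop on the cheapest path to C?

Enumerating some paths:
H - E - A - C: 7+3+2 = 12
H - D - B - C: 8+1+4 = 13
H - E - D - B - C: 7+1+1+4 = 13
H - D - E - A - C: 8+1+3+2 = 14
The minimum is 12 min via H - E - A - C.
So from H the first move is to E.

E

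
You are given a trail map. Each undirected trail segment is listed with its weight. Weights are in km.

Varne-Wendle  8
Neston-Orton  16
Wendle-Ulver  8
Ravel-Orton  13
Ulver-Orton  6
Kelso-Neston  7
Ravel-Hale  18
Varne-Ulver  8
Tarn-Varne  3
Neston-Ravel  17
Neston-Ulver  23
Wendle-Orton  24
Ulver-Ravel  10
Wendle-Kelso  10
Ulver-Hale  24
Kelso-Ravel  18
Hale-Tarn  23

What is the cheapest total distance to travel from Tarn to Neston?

28 km

Settle nodes by increasing distance from Tarn:
Tarn: 0
Varne: 3  (via Tarn)
Wendle: 11  (via Varne)
Ulver: 11  (via Varne)
Orton: 17  (via Ulver)
Kelso: 21  (via Wendle)
Ravel: 21  (via Ulver)
Hale: 23  (via Tarn)
Neston: 28  (via Kelso)
Shortest route: Tarn–Varne–Wendle–Kelso–Neston = 28 km.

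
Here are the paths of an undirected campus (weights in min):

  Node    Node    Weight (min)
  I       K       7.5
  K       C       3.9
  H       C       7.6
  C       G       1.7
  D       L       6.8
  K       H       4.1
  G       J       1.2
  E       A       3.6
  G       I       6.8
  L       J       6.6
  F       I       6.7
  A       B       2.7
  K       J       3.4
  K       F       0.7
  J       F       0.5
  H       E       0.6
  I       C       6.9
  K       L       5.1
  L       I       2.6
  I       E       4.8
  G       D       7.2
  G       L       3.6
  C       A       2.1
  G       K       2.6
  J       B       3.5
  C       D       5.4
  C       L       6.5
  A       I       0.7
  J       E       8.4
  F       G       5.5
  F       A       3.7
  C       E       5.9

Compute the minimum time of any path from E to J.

Settle nodes by increasing distance from E:
E: 0
H: 0.6  (via E)
A: 3.6  (via E)
I: 4.3  (via A)
K: 4.7  (via H)
F: 5.4  (via K)
C: 5.7  (via A)
J: 5.9  (via F)
Shortest route: E–H–K–F–J = 5.9 min.

5.9 min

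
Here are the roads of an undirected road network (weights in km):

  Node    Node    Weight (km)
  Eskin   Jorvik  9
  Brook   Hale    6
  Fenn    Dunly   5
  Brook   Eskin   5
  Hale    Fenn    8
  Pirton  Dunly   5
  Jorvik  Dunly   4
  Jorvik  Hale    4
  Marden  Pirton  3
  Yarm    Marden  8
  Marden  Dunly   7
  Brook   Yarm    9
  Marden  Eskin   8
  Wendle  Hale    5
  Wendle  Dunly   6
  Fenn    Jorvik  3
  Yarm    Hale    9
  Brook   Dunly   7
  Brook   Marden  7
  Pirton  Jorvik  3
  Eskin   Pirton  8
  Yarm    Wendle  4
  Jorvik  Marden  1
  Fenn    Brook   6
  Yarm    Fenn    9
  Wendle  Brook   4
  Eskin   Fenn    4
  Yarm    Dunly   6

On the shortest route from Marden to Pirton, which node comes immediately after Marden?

Candidate routes:
Marden → Jorvik → Pirton: 1+3 = 4
Marden → Pirton: 3 = 3
Cheapest is Marden → Pirton at 3 km.
So from Marden the first move is to Pirton.

Pirton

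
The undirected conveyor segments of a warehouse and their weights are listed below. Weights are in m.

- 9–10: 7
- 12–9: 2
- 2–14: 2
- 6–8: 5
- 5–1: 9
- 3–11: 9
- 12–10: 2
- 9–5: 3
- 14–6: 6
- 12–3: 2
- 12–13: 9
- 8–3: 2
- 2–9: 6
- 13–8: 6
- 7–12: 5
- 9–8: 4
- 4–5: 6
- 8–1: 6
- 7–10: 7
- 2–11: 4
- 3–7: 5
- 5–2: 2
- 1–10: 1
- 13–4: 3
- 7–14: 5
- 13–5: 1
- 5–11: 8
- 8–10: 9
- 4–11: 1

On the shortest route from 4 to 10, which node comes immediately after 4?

13

Candidate routes:
4–13–5–9–12–10: 3+1+3+2+2 = 11
4–13–5–9–10: 3+1+3+7 = 14
4–13–5–1–10: 3+1+9+1 = 14
4–5–9–12–10: 6+3+2+2 = 13
Cheapest is 4–13–5–9–12–10 at 11 m.
So from 4 the first move is to 13.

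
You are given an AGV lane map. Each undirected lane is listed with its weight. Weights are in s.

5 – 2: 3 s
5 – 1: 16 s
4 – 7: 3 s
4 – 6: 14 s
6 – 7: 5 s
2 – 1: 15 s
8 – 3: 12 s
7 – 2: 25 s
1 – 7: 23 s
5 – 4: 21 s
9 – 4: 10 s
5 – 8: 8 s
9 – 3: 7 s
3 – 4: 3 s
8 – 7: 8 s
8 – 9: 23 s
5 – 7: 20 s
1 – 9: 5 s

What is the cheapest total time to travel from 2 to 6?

Candidate routes:
2–5–7–6: 3+20+5 = 28
2–5–8–7–6: 3+8+8+5 = 24
Cheapest is 2–5–8–7–6 at 24 s.

24 s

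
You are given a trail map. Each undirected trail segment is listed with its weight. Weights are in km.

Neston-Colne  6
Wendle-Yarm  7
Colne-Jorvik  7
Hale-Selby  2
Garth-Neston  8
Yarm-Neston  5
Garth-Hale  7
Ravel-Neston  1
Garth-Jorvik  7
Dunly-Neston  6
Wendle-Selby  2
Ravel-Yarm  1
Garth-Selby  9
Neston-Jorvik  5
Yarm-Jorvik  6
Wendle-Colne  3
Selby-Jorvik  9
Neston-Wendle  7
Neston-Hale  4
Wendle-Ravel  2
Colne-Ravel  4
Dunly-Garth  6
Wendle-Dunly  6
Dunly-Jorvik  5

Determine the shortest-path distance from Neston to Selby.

5 km

Enumerating some paths:
Neston–Ravel–Wendle–Selby: 1+2+2 = 5
Neston–Hale–Selby: 4+2 = 6
Cheapest is Neston–Ravel–Wendle–Selby at 5 km.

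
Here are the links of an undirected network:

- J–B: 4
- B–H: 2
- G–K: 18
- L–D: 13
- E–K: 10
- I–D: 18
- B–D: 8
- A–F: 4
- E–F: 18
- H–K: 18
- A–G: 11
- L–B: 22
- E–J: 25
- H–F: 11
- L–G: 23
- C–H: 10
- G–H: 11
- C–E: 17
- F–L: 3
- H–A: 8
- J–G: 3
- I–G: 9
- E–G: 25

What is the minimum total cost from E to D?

34

Compare a few routes:
E–C–H–B–D: 17+10+2+8 = 37
E–K–H–B–D: 10+18+2+8 = 38
E–J–B–D: 25+4+8 = 37
E–F–L–D: 18+3+13 = 34
Cheapest is E–F–L–D at 34.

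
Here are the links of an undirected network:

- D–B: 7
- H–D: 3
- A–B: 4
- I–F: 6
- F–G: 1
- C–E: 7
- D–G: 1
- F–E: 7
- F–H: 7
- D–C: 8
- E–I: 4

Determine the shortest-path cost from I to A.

Running Dijkstra from I:
I: 0
E: 4  (via I)
F: 6  (via I)
G: 7  (via F)
D: 8  (via G)
C: 11  (via E)
H: 11  (via D)
B: 15  (via D)
A: 19  (via B)
Shortest route: I → F → G → D → B → A = 19.

19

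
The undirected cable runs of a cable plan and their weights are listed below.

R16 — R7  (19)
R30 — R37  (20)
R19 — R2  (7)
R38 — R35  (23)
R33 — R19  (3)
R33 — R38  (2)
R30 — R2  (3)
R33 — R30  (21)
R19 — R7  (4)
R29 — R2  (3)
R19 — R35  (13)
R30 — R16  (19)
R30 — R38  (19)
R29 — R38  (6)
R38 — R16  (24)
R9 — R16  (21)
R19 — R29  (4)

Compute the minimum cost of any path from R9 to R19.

44

Shortest distances from R9:
R9: 0
R16: 21  (via R9)
R30: 40  (via R16)
R7: 40  (via R16)
R2: 43  (via R30)
R19: 44  (via R7)
Shortest route: R9–R16–R7–R19 = 44.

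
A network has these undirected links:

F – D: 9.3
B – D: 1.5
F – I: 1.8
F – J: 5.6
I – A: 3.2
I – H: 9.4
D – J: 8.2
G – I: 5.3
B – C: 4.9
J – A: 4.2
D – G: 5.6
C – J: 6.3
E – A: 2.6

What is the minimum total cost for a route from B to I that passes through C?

Shortest B→C: B–C = 4.9
Shortest C→I: C–J–A–I = 13.7
Total via C: 4.9 + 13.7 = 18.6.

18.6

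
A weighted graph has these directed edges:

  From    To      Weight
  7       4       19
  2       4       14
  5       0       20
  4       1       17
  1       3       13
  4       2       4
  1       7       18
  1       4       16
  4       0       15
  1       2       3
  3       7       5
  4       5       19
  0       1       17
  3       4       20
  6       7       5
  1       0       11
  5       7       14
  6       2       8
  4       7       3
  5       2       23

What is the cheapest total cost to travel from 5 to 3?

Shortest distances from 5:
5: 0
7: 14  (via 5)
0: 20  (via 5)
2: 23  (via 5)
4: 33  (via 7)
1: 37  (via 0)
3: 50  (via 1)
Shortest route: 5–0–1–3 = 50.

50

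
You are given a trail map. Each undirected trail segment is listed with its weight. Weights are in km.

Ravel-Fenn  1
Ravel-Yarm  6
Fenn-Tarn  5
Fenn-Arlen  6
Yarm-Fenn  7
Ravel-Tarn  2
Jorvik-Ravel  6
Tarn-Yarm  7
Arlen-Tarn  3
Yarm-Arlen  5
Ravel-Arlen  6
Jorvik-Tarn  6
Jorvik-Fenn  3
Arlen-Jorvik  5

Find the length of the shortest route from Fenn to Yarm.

Shortest distances from Fenn:
Fenn: 0
Ravel: 1  (via Fenn)
Tarn: 3  (via Ravel)
Jorvik: 3  (via Fenn)
Arlen: 6  (via Fenn)
Yarm: 7  (via Fenn)
Shortest route: Fenn → Yarm = 7 km.

7 km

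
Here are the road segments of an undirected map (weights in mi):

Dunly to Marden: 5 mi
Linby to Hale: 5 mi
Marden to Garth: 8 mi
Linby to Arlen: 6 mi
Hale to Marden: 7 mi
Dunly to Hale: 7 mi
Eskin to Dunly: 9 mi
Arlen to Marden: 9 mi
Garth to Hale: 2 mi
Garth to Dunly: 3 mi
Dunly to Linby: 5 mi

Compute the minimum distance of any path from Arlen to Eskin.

20 mi

Enumerating some paths:
Arlen–Marden–Dunly–Eskin: 9+5+9 = 23
Arlen–Linby–Hale–Garth–Dunly–Eskin: 6+5+2+3+9 = 25
Arlen–Linby–Dunly–Eskin: 6+5+9 = 20
Cheapest is Arlen–Linby–Dunly–Eskin at 20 mi.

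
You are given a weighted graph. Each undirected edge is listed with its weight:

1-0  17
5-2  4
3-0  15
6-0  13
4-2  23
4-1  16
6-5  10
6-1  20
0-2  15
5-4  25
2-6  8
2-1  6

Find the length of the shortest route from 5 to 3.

34

Compare a few routes:
5 - 6 - 0 - 3: 10+13+15 = 38
5 - 2 - 0 - 3: 4+15+15 = 34
The minimum is 34 via 5 - 2 - 0 - 3.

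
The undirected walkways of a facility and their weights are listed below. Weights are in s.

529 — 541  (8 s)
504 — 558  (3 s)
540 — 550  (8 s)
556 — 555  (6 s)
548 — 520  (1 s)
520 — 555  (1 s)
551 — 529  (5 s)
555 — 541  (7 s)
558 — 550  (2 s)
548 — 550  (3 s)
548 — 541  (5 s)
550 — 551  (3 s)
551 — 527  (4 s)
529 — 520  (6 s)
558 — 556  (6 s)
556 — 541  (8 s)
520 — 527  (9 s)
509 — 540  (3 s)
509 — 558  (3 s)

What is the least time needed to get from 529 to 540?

Shortest distances from 529:
529: 0
551: 5  (via 529)
520: 6  (via 529)
555: 7  (via 520)
548: 7  (via 520)
541: 8  (via 529)
550: 8  (via 551)
527: 9  (via 551)
558: 10  (via 550)
504: 13  (via 558)
509: 13  (via 558)
556: 13  (via 555)
540: 16  (via 550)
Shortest route: 529–551–550–540 = 16 s.

16 s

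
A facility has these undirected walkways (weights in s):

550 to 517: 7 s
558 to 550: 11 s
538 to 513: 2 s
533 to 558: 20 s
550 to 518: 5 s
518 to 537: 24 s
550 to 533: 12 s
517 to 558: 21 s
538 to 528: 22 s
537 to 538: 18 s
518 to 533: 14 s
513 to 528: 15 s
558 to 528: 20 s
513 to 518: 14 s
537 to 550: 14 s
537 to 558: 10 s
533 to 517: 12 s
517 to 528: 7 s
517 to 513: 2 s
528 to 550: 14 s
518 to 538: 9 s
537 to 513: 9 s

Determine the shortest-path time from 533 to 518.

14 s

Shortest distances from 533:
533: 0
517: 12  (via 533)
550: 12  (via 533)
513: 14  (via 517)
518: 14  (via 533)
Shortest route: 533–518 = 14 s.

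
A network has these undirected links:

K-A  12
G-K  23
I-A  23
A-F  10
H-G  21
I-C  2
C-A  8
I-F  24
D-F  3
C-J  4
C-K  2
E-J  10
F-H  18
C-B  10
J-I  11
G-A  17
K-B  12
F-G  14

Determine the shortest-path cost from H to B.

Shortest distances from H:
H: 0
F: 18  (via H)
D: 21  (via F)
G: 21  (via H)
A: 28  (via F)
C: 36  (via A)
I: 38  (via C)
K: 38  (via C)
J: 40  (via C)
B: 46  (via C)
Shortest route: H → F → A → C → B = 46.

46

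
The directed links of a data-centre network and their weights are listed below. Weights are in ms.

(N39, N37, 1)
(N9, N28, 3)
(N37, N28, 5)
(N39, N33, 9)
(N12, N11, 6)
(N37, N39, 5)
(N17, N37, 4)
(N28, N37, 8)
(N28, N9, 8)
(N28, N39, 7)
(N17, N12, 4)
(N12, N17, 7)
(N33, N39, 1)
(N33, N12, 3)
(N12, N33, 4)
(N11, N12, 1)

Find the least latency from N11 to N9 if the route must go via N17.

25 ms

Shortest N11→N17: N11 → N12 → N17 = 8
Shortest N17→N9: N17 → N37 → N28 → N9 = 17
Total via N17: 8 + 17 = 25 ms.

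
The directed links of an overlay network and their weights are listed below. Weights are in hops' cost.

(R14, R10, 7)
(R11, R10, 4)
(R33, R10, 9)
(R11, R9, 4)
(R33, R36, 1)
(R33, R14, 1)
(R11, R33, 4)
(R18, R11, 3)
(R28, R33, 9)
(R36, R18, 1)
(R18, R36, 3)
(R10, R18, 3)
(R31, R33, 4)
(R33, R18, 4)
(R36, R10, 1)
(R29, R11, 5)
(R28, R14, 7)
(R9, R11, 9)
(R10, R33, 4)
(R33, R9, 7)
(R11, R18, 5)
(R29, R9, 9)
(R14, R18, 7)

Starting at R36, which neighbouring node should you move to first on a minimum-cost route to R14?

Candidate routes:
R36 - R10 - R18 - R11 - R33 - R14: 1+3+3+4+1 = 12
R36 - R10 - R33 - R14: 1+4+1 = 6
R36 - R18 - R11 - R33 - R14: 1+3+4+1 = 9
The minimum is 6 hops' cost via R36 - R10 - R33 - R14.
So from R36 the first move is to R10.

R10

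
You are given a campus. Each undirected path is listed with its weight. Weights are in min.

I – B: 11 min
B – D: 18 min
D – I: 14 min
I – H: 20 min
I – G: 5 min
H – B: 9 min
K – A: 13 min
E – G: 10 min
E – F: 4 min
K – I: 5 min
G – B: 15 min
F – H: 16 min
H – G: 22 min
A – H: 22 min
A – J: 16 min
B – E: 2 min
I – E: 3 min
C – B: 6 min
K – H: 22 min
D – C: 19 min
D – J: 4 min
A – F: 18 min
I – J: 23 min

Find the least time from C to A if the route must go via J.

39 min

Best C to J: C–D–J costing 23
Shortest J→A: J–A = 16
Total via J: 23 + 16 = 39 min.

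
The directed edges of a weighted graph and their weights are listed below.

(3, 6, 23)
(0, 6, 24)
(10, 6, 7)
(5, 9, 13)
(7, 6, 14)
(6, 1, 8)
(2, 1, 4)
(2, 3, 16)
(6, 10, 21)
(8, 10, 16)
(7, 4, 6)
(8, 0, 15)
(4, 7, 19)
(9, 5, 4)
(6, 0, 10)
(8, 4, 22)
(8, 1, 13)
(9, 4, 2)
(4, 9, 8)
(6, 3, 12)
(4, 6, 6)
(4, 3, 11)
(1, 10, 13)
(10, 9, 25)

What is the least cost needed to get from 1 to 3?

Shortest distances from 1:
1: 0
10: 13  (via 1)
6: 20  (via 10)
0: 30  (via 6)
3: 32  (via 6)
Shortest route: 1 → 10 → 6 → 3 = 32.

32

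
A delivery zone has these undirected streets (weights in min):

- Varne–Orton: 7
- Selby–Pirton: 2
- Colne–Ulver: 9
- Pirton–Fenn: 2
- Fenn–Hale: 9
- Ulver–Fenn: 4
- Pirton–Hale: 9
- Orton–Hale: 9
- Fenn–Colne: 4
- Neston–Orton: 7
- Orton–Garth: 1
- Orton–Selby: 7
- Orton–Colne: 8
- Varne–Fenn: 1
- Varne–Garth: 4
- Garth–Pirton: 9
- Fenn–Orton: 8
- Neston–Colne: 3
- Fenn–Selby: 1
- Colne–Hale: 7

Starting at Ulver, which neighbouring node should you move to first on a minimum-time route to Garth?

Fenn

Candidate routes:
Ulver - Fenn - Varne - Orton - Garth: 4+1+7+1 = 13
Ulver - Fenn - Varne - Garth: 4+1+4 = 9
The minimum is 9 min via Ulver - Fenn - Varne - Garth.
So from Ulver the first move is to Fenn.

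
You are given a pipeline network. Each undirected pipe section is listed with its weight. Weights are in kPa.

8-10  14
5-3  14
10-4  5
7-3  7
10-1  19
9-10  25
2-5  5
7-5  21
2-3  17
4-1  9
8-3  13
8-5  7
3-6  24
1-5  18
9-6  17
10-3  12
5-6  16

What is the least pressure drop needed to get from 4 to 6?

41 kPa

Compare a few routes:
4 - 10 - 8 - 5 - 6: 5+14+7+16 = 42
4 - 10 - 3 - 6: 5+12+24 = 41
4 - 1 - 5 - 6: 9+18+16 = 43
The minimum is 41 kPa via 4 - 10 - 3 - 6.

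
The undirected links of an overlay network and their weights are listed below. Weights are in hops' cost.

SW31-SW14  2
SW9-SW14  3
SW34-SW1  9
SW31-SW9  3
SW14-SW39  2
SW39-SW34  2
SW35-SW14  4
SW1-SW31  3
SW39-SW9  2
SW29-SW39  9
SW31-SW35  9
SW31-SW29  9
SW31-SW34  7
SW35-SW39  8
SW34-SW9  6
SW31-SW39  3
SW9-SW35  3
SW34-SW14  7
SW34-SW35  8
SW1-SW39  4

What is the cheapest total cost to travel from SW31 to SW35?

Shortest distances from SW31:
SW31: 0
SW14: 2  (via SW31)
SW39: 3  (via SW31)
SW1: 3  (via SW31)
SW9: 3  (via SW31)
SW34: 5  (via SW39)
SW35: 6  (via SW14)
Shortest route: SW31–SW14–SW35 = 6 hops' cost.

6 hops' cost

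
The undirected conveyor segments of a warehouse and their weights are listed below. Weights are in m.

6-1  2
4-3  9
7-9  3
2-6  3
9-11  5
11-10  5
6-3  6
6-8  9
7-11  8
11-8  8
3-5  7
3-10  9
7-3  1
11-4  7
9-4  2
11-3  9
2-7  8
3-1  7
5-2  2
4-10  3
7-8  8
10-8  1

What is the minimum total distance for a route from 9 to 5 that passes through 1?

Shortest 9→1: 9–7–3–1 = 11
Shortest 1→5: 1–6–2–5 = 7
Total via 1: 11 + 7 = 18 m.

18 m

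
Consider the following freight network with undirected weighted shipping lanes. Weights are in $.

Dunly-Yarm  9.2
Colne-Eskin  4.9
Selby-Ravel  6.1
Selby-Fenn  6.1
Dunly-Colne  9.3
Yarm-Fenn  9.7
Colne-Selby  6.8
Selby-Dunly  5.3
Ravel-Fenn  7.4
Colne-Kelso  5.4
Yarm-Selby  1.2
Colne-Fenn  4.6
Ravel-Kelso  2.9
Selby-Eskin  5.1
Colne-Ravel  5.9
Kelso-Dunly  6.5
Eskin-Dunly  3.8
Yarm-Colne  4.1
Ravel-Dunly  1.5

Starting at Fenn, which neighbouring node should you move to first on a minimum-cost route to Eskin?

Colne

Enumerating some paths:
Fenn–Colne–Yarm–Selby–Eskin: 4.6+4.1+1.2+5.1 = 15
Fenn–Selby–Eskin: 6.1+5.1 = 11.2
Fenn–Colne–Eskin: 4.6+4.9 = 9.5
Fenn–Ravel–Dunly–Eskin: 7.4+1.5+3.8 = 12.7
Cheapest is Fenn–Colne–Eskin at $9.5.
So from Fenn the first move is to Colne.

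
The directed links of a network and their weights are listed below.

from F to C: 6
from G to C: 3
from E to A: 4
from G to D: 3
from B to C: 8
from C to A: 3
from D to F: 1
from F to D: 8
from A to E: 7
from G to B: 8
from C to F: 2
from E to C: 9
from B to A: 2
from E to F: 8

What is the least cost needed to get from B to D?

Compare a few routes:
B–A–E–F–D: 2+7+8+8 = 25
B–C–F–D: 8+2+8 = 18
Cheapest is B–C–F–D at 18.

18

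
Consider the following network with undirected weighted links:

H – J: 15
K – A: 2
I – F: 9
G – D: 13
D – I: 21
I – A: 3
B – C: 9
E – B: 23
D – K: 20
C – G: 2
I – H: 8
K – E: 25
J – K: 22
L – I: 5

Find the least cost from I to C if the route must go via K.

Best I to K: I–A–K costing 5
Shortest K→C: K–D–G–C = 35
Total via K: 5 + 35 = 40.

40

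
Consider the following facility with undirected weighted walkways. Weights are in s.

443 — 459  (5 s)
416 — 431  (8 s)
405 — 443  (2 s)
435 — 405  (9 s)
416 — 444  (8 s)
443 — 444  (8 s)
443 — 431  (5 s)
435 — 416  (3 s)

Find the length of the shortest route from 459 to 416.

Shortest distances from 459:
459: 0
443: 5  (via 459)
405: 7  (via 443)
431: 10  (via 443)
444: 13  (via 443)
435: 16  (via 405)
416: 18  (via 431)
Shortest route: 459–443–431–416 = 18 s.

18 s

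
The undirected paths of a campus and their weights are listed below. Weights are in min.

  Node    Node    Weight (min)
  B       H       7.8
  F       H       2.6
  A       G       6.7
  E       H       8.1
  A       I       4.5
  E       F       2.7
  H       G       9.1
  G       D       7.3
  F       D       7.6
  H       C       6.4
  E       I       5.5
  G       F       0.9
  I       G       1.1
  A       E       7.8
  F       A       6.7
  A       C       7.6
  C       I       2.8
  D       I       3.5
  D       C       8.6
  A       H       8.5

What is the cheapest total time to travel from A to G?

Candidate routes:
A - F - G: 6.7+0.9 = 7.6
A - G: 6.7 = 6.7
A - I - G: 4.5+1.1 = 5.6
The minimum is 5.6 min via A - I - G.

5.6 min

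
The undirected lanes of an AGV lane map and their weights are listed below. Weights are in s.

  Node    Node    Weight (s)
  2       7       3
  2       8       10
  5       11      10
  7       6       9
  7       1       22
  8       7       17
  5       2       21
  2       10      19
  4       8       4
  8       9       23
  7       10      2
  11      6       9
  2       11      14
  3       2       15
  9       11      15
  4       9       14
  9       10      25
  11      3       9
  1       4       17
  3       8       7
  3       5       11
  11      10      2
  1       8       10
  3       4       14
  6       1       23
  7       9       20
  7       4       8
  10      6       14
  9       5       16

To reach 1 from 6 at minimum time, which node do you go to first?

Compare a few routes:
6 - 7 - 1: 9+22 = 31
6 - 7 - 2 - 8 - 1: 9+3+10+10 = 32
6 - 7 - 4 - 8 - 1: 9+8+4+10 = 31
6 - 1: 23 = 23
Cheapest is 6 - 1 at 23 s.
So from 6 the first move is to 1.

1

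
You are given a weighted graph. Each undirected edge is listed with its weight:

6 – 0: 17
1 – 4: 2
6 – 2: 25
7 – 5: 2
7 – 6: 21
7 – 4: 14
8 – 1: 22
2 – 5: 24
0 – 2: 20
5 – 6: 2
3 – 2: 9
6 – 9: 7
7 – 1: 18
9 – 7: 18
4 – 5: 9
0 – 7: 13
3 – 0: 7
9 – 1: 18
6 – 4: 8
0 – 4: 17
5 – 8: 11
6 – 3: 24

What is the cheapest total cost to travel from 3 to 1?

Compare a few routes:
3 → 0 → 4 → 1: 7+17+2 = 26
3 → 0 → 7 → 5 → 4 → 1: 7+13+2+9+2 = 33
Cheapest is 3 → 0 → 4 → 1 at 26.

26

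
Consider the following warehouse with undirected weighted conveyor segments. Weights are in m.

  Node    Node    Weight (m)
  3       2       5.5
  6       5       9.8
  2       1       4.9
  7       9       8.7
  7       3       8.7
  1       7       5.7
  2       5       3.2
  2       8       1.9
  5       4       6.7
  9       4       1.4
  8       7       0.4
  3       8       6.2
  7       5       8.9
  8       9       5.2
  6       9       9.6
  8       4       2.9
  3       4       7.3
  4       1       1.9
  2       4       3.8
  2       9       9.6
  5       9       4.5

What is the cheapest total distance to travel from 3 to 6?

Settle nodes by increasing distance from 3:
3: 0
2: 5.5  (via 3)
8: 6.2  (via 3)
7: 6.6  (via 8)
4: 7.3  (via 3)
5: 8.7  (via 2)
9: 8.7  (via 4)
1: 9.2  (via 4)
6: 18.3  (via 9)
Shortest route: 3–4–9–6 = 18.3 m.

18.3 m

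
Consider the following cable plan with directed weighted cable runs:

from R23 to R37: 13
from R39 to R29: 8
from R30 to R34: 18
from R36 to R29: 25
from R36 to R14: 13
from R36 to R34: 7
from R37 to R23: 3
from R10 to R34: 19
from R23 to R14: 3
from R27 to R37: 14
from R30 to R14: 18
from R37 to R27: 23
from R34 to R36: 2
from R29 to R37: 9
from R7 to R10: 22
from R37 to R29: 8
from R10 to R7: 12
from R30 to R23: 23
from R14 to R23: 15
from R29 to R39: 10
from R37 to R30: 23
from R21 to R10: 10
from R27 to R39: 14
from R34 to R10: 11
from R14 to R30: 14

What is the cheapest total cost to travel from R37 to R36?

Shortest distances from R37:
R37: 0
R23: 3  (via R37)
R14: 6  (via R23)
R29: 8  (via R37)
R39: 18  (via R29)
R30: 20  (via R14)
R27: 23  (via R37)
R34: 38  (via R30)
R36: 40  (via R34)
Shortest route: R37–R23–R14–R30–R34–R36 = 40.

40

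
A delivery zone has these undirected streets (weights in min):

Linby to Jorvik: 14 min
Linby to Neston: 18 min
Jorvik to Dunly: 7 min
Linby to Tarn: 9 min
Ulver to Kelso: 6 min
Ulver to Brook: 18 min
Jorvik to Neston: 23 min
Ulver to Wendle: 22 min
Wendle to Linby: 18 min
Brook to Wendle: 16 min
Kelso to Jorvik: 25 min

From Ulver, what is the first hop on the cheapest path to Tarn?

Enumerating some paths:
Ulver - Kelso - Jorvik - Linby - Tarn: 6+25+14+9 = 54
Ulver - Wendle - Linby - Tarn: 22+18+9 = 49
Cheapest is Ulver - Wendle - Linby - Tarn at 49 min.
So from Ulver the first move is to Wendle.

Wendle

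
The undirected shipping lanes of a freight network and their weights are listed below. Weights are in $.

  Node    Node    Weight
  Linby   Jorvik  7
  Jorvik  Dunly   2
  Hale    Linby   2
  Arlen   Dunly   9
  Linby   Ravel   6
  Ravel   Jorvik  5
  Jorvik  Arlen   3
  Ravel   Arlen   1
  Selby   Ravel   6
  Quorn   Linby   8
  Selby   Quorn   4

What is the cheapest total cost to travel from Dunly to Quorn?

$16

Compare a few routes:
Dunly → Jorvik → Ravel → Selby → Quorn: 2+5+6+4 = 17
Dunly → Jorvik → Arlen → Ravel → Linby → Quorn: 2+3+1+6+8 = 20
Dunly → Jorvik → Linby → Quorn: 2+7+8 = 17
Dunly → Jorvik → Arlen → Ravel → Selby → Quorn: 2+3+1+6+4 = 16
The minimum is $16 via Dunly → Jorvik → Arlen → Ravel → Selby → Quorn.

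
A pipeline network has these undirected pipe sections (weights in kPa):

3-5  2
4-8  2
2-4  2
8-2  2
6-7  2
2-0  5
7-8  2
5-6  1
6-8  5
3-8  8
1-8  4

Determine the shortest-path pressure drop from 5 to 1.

9 kPa

Candidate routes:
5–6–7–8–1: 1+2+2+4 = 9
5–6–8–1: 1+5+4 = 10
Cheapest is 5–6–7–8–1 at 9 kPa.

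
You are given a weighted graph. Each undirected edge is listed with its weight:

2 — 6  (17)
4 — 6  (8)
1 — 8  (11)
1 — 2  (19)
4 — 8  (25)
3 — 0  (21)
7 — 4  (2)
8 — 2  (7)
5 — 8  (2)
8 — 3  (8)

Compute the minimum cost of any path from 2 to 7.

Candidate routes:
2–6–4–7: 17+8+2 = 27
2–8–4–7: 7+25+2 = 34
Cheapest is 2–6–4–7 at 27.

27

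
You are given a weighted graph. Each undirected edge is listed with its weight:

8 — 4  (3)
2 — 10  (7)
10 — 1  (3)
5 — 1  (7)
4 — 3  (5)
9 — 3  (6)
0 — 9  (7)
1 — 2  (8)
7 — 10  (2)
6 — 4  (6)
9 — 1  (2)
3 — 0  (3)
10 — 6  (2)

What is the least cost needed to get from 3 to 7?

Settle nodes by increasing distance from 3:
3: 0
0: 3  (via 3)
4: 5  (via 3)
9: 6  (via 3)
1: 8  (via 9)
8: 8  (via 4)
6: 11  (via 4)
10: 11  (via 1)
7: 13  (via 10)
Shortest route: 3–9–1–10–7 = 13.

13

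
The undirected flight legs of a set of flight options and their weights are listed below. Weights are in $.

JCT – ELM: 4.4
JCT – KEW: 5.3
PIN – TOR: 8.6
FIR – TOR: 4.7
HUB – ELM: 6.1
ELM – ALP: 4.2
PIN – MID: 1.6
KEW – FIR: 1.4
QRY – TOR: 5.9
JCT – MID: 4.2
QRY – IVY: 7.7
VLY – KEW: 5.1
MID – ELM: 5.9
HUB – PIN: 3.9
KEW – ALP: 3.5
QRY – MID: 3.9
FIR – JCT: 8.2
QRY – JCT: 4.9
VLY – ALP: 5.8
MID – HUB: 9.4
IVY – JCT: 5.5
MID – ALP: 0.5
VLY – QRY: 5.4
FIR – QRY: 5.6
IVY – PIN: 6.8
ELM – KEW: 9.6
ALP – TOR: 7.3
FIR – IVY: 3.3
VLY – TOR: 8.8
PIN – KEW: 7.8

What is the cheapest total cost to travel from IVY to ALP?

$8.2

Compare a few routes:
IVY - FIR - KEW - ALP: 3.3+1.4+3.5 = 8.2
IVY - PIN - MID - ALP: 6.8+1.6+0.5 = 8.9
IVY - JCT - MID - ALP: 5.5+4.2+0.5 = 10.2
Cheapest is IVY - FIR - KEW - ALP at $8.2.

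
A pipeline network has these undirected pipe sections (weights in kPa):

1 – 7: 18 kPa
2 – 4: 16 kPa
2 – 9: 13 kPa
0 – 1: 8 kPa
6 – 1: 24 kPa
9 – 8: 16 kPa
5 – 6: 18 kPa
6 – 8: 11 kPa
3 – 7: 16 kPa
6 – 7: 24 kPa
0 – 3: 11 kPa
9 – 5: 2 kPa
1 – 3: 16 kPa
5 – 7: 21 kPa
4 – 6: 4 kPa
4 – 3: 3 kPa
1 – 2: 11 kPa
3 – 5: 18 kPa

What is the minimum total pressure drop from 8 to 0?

29 kPa

Enumerating some paths:
8 - 9 - 5 - 3 - 0: 16+2+18+11 = 47
8 - 6 - 4 - 3 - 1 - 0: 11+4+3+16+8 = 42
8 - 6 - 4 - 3 - 0: 11+4+3+11 = 29
8 - 6 - 1 - 0: 11+24+8 = 43
Cheapest is 8 - 6 - 4 - 3 - 0 at 29 kPa.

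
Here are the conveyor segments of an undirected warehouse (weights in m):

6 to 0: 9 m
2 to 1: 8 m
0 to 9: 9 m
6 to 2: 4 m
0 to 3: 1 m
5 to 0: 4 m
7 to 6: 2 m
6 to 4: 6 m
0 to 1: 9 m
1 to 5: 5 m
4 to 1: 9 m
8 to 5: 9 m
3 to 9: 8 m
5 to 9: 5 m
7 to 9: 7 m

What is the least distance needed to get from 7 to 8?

Candidate routes:
7 - 9 - 5 - 8: 7+5+9 = 21
7 - 6 - 0 - 5 - 8: 2+9+4+9 = 24
7 - 6 - 2 - 1 - 5 - 8: 2+4+8+5+9 = 28
7 - 9 - 0 - 5 - 8: 7+9+4+9 = 29
The minimum is 21 m via 7 - 9 - 5 - 8.

21 m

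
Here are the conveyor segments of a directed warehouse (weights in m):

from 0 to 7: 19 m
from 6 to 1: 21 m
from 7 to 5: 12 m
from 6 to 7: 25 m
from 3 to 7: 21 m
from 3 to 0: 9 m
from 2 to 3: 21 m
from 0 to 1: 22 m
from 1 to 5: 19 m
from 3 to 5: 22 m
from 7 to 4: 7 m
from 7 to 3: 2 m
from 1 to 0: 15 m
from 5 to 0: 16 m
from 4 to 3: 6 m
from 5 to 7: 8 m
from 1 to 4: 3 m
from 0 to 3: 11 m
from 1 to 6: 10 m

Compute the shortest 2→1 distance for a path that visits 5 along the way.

Best 2 to 5: 2–3–5 costing 43
Best 5 to 1: 5–0–1 costing 38
Total via 5: 43 + 38 = 81 m.

81 m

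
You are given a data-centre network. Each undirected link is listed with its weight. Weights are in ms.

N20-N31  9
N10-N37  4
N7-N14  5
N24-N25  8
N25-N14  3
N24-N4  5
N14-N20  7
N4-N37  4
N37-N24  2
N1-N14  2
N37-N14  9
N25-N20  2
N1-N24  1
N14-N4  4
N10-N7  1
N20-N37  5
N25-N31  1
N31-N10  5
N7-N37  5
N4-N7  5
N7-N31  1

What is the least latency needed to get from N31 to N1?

6 ms

Settle nodes by increasing distance from N31:
N31: 0
N25: 1  (via N31)
N7: 1  (via N31)
N10: 2  (via N7)
N20: 3  (via N25)
N14: 4  (via N25)
N4: 6  (via N7)
N37: 6  (via N7)
N1: 6  (via N14)
Shortest route: N31 → N25 → N14 → N1 = 6 ms.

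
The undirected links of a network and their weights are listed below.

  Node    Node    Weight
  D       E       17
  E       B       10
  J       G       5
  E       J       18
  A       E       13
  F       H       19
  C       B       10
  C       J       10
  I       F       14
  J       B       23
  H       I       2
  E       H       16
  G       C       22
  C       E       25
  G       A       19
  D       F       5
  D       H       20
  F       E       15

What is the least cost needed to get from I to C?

Running Dijkstra from I:
I: 0
H: 2  (via I)
F: 14  (via I)
E: 18  (via H)
D: 19  (via F)
B: 28  (via E)
A: 31  (via E)
J: 36  (via E)
C: 38  (via B)
Shortest route: I–H–E–B–C = 38.

38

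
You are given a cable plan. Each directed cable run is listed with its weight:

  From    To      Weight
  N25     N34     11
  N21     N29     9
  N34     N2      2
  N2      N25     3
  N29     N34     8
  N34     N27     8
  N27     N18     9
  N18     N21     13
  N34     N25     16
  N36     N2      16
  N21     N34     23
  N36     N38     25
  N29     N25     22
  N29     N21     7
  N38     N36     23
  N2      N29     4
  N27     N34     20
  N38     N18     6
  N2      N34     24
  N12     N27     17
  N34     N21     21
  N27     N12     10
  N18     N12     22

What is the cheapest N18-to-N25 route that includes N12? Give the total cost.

64

Shortest N18→N12: N18–N12 = 22
Best N12 to N25: N12–N27–N34–N2–N25 costing 42
Total via N12: 22 + 42 = 64.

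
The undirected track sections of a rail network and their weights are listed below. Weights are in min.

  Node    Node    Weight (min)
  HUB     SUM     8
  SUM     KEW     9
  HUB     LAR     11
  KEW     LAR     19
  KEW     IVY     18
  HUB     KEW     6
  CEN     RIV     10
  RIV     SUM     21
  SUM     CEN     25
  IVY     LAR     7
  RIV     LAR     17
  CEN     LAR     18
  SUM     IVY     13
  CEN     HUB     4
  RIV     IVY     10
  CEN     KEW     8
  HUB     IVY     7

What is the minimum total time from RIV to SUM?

Running Dijkstra from RIV:
RIV: 0
IVY: 10  (via RIV)
CEN: 10  (via RIV)
HUB: 14  (via CEN)
LAR: 17  (via RIV)
KEW: 18  (via CEN)
SUM: 21  (via RIV)
Shortest route: RIV → SUM = 21 min.

21 min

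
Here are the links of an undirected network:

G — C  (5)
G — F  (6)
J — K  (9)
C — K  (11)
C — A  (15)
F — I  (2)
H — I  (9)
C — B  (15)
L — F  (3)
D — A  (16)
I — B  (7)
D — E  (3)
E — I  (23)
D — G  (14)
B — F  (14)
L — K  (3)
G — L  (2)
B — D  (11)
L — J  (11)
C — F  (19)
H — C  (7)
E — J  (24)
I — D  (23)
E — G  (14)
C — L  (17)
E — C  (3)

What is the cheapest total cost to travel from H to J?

25

Settle nodes by increasing distance from H:
H: 0
C: 7  (via H)
I: 9  (via H)
E: 10  (via C)
F: 11  (via I)
G: 12  (via C)
D: 13  (via E)
L: 14  (via F)
B: 16  (via I)
K: 17  (via L)
A: 22  (via C)
J: 25  (via L)
Shortest route: H–I–F–L–J = 25.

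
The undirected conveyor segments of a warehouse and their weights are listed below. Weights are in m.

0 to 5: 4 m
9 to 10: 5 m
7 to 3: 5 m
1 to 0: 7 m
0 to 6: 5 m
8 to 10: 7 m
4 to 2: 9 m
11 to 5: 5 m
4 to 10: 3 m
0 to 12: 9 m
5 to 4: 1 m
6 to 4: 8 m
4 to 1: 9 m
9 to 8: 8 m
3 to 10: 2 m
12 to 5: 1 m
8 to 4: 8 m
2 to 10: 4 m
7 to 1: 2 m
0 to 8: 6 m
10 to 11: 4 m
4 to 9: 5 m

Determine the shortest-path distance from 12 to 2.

Compare a few routes:
12–5–4–2: 1+1+9 = 11
12–5–4–10–2: 1+1+3+4 = 9
Cheapest is 12–5–4–10–2 at 9 m.

9 m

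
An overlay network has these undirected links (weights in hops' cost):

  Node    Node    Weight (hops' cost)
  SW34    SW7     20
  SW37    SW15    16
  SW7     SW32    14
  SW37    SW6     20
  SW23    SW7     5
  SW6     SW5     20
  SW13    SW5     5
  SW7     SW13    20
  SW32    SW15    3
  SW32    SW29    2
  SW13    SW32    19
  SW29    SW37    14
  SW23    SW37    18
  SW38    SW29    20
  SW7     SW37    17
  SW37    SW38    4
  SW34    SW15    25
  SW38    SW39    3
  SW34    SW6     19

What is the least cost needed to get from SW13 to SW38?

Shortest distances from SW13:
SW13: 0
SW5: 5  (via SW13)
SW32: 19  (via SW13)
SW7: 20  (via SW13)
SW29: 21  (via SW32)
SW15: 22  (via SW32)
SW23: 25  (via SW7)
SW6: 25  (via SW5)
SW37: 35  (via SW29)
SW38: 39  (via SW37)
Shortest route: SW13 → SW32 → SW29 → SW37 → SW38 = 39 hops' cost.

39 hops' cost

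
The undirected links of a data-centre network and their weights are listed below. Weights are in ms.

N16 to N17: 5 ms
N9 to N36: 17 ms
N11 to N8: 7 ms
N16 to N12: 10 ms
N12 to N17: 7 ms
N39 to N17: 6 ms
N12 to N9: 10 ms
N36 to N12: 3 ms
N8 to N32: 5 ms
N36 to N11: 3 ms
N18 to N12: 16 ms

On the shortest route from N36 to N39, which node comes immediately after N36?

Compare a few routes:
N36 - N12 - N16 - N17 - N39: 3+10+5+6 = 24
N36 - N12 - N17 - N39: 3+7+6 = 16
Cheapest is N36 - N12 - N17 - N39 at 16 ms.
So from N36 the first move is to N12.

N12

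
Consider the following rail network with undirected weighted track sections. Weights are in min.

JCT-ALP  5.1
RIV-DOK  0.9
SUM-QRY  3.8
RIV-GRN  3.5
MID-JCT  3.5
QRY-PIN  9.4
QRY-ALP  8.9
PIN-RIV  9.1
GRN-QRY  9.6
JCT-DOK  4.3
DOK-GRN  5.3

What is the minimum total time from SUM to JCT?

17.8 min

Settle nodes by increasing distance from SUM:
SUM: 0
QRY: 3.8  (via SUM)
ALP: 12.7  (via QRY)
PIN: 13.2  (via QRY)
GRN: 13.4  (via QRY)
RIV: 16.9  (via GRN)
DOK: 17.8  (via RIV)
JCT: 17.8  (via ALP)
Shortest route: SUM–QRY–ALP–JCT = 17.8 min.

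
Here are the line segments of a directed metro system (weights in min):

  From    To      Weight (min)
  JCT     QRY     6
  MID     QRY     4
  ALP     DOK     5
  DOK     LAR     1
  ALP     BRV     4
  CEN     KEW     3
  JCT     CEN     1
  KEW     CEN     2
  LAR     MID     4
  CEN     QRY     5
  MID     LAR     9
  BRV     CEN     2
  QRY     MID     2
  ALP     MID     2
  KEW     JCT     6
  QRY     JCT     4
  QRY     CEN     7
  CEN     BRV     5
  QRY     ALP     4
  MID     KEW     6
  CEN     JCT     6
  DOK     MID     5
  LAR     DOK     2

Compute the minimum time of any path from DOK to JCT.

13 min

Shortest distances from DOK:
DOK: 0
LAR: 1  (via DOK)
MID: 5  (via DOK)
QRY: 9  (via MID)
KEW: 11  (via MID)
CEN: 13  (via KEW)
ALP: 13  (via QRY)
JCT: 13  (via QRY)
Shortest route: DOK–MID–QRY–JCT = 13 min.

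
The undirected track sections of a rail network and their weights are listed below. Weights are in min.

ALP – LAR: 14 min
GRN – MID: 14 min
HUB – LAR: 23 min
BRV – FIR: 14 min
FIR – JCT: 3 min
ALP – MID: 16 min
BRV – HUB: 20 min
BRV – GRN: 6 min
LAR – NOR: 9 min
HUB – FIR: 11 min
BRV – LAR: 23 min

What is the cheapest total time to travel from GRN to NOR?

38 min

Candidate routes:
GRN → BRV → LAR → NOR: 6+23+9 = 38
GRN → BRV → HUB → LAR → NOR: 6+20+23+9 = 58
GRN → MID → ALP → LAR → NOR: 14+16+14+9 = 53
The minimum is 38 min via GRN → BRV → LAR → NOR.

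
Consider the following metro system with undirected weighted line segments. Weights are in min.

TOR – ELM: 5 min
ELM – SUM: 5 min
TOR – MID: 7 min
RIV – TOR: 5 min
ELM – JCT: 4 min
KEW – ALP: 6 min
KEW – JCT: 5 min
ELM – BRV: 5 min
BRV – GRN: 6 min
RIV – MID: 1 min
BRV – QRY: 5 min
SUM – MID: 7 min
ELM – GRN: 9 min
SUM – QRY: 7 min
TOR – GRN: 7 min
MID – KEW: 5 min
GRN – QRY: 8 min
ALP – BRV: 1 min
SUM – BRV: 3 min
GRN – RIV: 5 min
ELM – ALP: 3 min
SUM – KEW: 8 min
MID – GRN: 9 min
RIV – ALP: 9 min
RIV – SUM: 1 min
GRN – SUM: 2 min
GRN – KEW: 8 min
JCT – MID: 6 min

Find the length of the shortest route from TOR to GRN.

Compare a few routes:
TOR → RIV → GRN: 5+5 = 10
TOR → GRN: 7 = 7
TOR → RIV → SUM → GRN: 5+1+2 = 8
The minimum is 7 min via TOR → GRN.

7 min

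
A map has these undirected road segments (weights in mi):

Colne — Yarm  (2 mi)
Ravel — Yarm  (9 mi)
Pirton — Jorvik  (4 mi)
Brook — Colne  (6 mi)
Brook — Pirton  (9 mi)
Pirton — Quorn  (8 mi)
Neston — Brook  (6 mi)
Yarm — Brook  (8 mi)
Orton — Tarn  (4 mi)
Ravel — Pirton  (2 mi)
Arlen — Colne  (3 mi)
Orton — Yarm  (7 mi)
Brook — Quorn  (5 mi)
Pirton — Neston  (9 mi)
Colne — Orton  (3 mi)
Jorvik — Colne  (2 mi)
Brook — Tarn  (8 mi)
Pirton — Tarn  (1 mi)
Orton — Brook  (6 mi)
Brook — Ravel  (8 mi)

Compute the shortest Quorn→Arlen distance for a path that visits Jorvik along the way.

Shortest Quorn→Jorvik: Quorn → Pirton → Jorvik = 12
Shortest Jorvik→Arlen: Jorvik → Colne → Arlen = 5
Total via Jorvik: 12 + 5 = 17 mi.

17 mi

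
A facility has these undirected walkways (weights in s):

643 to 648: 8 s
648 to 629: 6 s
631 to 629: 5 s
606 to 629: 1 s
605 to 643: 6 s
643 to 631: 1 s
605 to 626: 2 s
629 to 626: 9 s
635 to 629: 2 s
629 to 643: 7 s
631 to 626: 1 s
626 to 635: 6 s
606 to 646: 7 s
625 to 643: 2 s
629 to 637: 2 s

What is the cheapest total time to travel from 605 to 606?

Compare a few routes:
605–626–631–643–629–606: 2+1+1+7+1 = 12
605–626–631–629–606: 2+1+5+1 = 9
605–626–635–629–606: 2+6+2+1 = 11
Cheapest is 605–626–631–629–606 at 9 s.

9 s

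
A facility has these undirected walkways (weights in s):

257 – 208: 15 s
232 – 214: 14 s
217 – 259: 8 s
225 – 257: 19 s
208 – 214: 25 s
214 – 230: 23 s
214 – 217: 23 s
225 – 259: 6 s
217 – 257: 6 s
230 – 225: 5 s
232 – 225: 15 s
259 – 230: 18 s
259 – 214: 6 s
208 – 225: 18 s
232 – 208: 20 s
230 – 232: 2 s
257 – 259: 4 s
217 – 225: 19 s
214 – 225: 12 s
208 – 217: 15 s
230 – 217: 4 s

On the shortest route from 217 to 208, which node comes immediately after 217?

Compare a few routes:
217–230–232–208: 4+2+20 = 26
217–257–208: 6+15 = 21
217–208: 15 = 15
217–230–225–208: 4+5+18 = 27
Cheapest is 217–208 at 15 s.
So from 217 the first move is to 208.

208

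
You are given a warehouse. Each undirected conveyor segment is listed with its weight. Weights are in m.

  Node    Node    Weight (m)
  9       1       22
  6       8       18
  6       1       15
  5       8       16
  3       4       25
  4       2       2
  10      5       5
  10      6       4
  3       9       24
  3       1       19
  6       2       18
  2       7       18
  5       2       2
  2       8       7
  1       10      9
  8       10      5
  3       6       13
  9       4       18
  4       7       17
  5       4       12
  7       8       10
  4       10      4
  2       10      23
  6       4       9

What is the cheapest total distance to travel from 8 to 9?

Enumerating some paths:
8 - 10 - 5 - 2 - 4 - 9: 5+5+2+2+18 = 32
8 - 10 - 4 - 9: 5+4+18 = 27
The minimum is 27 m via 8 - 10 - 4 - 9.

27 m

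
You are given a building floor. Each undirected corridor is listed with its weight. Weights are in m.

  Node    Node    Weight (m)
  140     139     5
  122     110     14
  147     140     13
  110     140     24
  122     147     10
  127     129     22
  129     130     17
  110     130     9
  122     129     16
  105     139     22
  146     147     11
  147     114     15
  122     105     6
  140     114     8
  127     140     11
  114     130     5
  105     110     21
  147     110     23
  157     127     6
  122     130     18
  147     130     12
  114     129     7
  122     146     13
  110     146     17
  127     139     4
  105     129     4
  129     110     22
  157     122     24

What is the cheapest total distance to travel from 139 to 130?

Candidate routes:
139 → 127 → 140 → 114 → 130: 4+11+8+5 = 28
139 → 140 → 114 → 130: 5+8+5 = 18
The minimum is 18 m via 139 → 140 → 114 → 130.

18 m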